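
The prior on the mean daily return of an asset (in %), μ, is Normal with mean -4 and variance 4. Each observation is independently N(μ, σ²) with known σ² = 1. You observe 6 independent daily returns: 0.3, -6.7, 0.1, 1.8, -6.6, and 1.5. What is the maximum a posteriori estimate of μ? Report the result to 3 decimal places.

μ̂_MAP = -1.696

n = 6; x̄ = (0.3 + (-6.7) + 0.1 + 1.8 + (-6.6) + 1.5)/6 = -9.6/6 = -1.6.
For a Normal prior and Normal likelihood with known variance, the posterior is Normal; its mode equals its mean, the precision-weighted average.
Prior precision 1/σ₀² = 1/4 = 0.25; data precision n/σ² = 6/1 = 6.
μ̂ = (0.25·(-4) + 6·(-1.6)) / (0.25 + 6) = (-10.6)/6.25 = -1.696.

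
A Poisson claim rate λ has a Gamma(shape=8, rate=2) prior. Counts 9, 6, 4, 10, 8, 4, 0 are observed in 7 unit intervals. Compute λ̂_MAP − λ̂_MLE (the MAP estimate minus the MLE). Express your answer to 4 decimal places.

Σxᵢ = 41. Posterior is Gamma(49, 9); MAP = (49−1)/9 = 48/9 ≈ 5.33333.
MLE = x̄ = 41/7 ≈ 5.85714.
Difference = 48/9 − 41/7 = -11/21 ≈ -0.5238.

MAP − MLE = -0.5238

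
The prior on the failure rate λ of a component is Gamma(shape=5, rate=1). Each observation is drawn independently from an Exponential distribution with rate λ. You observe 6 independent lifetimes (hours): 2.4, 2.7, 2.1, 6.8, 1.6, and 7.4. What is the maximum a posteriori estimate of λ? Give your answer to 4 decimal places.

The Exponential(rate=λ) likelihood is ∝ λ^n e^(−λΣtᵢ). Here n = 6 and Σtᵢ = 2.4 + 2.7 + 2.1 + 6.8 + 1.6 + 7.4 = 23.
Posterior ∝ λ^4e^(−1λ) · λ^6e^(−23λ) = λ^10e^(−24λ), i.e. Gamma(11, 24).
Mode = (a−1)/b = 10/24 ≈ 0.4167.

λ̂_MAP = 0.4167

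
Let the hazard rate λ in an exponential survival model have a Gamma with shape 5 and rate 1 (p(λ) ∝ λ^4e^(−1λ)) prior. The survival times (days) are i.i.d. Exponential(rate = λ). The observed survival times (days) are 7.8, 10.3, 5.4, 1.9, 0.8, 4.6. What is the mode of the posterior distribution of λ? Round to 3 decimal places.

The Exponential(rate=λ) likelihood is ∝ λ^n e^(−λΣtᵢ). Here n = 6 and Σtᵢ = 7.8 + 10.3 + 5.4 + 1.9 + 0.8 + 4.6 = 30.8.
Posterior ∝ λ^4e^(−1λ) · λ^6e^(−30.8λ) = λ^10e^(−31.8λ), i.e. Gamma(11, 31.8).
Mode = (a−1)/b = 10/31.8 ≈ 0.314.

λ̂_MAP = 0.314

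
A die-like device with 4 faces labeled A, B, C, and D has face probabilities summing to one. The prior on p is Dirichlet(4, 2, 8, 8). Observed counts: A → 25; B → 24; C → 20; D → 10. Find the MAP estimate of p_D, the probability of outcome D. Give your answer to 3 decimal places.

MAP estimate of p_D = 0.175

The posterior is Dirichlet(αᵢ + nᵢ) = Dirichlet(29, 26, 28, 18).
For a Dirichlet(a₁,…,a_K) with all aᵢ > 1, the mode has j-th component (aⱼ − 1)/(Σaᵢ − K).
Here Σaᵢ = 101 and K = 4, so p_D = (18 − 1)/(101 − 4) = 17/97 ≈ 0.175.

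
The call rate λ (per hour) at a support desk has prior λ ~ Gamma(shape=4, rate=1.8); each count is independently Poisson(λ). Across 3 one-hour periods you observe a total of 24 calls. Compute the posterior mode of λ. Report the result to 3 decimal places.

λ̂_MAP = 5.625

Σxᵢ = 24, n = 3.
Posterior ∝ λ^3e^(−1.8λ) · λ^24e^(−3λ) = λ^27e^(−4.8λ), i.e. Gamma(shape=28, rate=4.8).
The mode of a Gamma(a, b) with a ≥ 1 (shape–rate) is (a−1)/b = 27/4.8 ≈ 5.625.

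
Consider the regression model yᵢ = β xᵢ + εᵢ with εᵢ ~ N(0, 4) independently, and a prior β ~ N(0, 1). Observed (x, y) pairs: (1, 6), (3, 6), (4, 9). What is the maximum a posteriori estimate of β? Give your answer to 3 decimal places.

log p(β | y) = −Σ(yᵢ − βxᵢ)²/(2·4) − β²/(2·1) + const.
Setting the derivative to zero: Σxᵢ(yᵢ − βxᵢ)/4 − β/1 = 0, so β = Σxᵢyᵢ / (Σxᵢ² + σ²/τ²).
Σxᵢyᵢ = 1·6 + 3·6 + 4·9 = 60; Σxᵢ² = 26; σ²/τ² = 4.
β̂_MAP = 60 / (26 + 4) = 60/30 ≈ 2.000.

β̂_MAP = 2.000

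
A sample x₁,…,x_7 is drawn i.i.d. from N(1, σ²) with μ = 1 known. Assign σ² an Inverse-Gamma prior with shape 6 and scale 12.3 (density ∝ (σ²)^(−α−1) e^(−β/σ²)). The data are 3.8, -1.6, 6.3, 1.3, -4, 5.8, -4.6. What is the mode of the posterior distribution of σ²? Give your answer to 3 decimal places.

σ̂²_MAP = 6.990

Sum of squared deviations about the known mean: SS = (3.8−1)² + (-1.6−1)² + (6.3−1)² + (1.3−1)² + (-4−1)² + (5.8−1)² + (-4.6−1)² = 122.18.
The Normal likelihood contributes (σ²)^(−n/2) exp(−SS/(2σ²)), so the posterior is Inverse-Gamma(α + n/2, β + SS/2) = Inverse-Gamma(9.5, 73.39).
The mode of Inverse-Gamma(a, b) is b/(a+1) = 73.39/10.5 ≈ 6.990.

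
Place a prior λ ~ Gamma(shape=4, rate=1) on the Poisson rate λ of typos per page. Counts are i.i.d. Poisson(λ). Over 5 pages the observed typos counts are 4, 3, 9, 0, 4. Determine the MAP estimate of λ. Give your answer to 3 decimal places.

λ̂_MAP = 3.833

Σxᵢ = 4+3+9+0+4 = 20, with n = 5.
Posterior ∝ λ^3e^(−1λ) · λ^20e^(−5λ) = λ^23e^(−6λ), i.e. Gamma(shape=24, rate=6).
The mode of a Gamma(a, b) with a ≥ 1 (shape–rate) is (a−1)/b = 23/6 ≈ 3.833.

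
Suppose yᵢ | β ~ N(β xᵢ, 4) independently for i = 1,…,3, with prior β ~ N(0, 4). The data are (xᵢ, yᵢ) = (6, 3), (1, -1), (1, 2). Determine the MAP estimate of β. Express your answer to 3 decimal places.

β̂_MAP = 0.487

log p(β | y) = −Σ(yᵢ − βxᵢ)²/(2·4) − β²/(2·4) + const.
Setting the derivative to zero: Σxᵢ(yᵢ − βxᵢ)/4 − β/4 = 0, so β = Σxᵢyᵢ / (Σxᵢ² + σ²/τ²).
Σxᵢyᵢ = 6·3 + 1·(-1) + 1·2 = 19; Σxᵢ² = 38; σ²/τ² = 1.
β̂_MAP = 19 / (38 + 1) = 19/39 ≈ 0.487.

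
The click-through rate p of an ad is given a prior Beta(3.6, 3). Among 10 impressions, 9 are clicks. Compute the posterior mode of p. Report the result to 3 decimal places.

Prior: Beta(3.6, 3).
Data: 9 successes in 10 trials. The binomial likelihood contributes p^9(1−p)^1, so the posterior is Beta(3.6+9, 3+1) = Beta(12.6, 4).
For Beta(a, b) with a, b > 1 the mode is (a−1)/(a+b−2) = 11.6/14.6 ≈ 0.795.

p̂_MAP = 0.795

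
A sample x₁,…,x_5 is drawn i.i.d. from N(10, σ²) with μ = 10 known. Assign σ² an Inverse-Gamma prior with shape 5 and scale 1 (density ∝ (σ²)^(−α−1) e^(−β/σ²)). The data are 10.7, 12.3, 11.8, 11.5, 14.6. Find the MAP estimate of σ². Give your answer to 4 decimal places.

Sum of squared deviations about the known mean: SS = (10.7−10)² + (12.3−10)² + (11.8−10)² + (11.5−10)² + (14.6−10)² = 32.43.
The Normal likelihood contributes (σ²)^(−n/2) exp(−SS/(2σ²)), so the posterior is Inverse-Gamma(α + n/2, β + SS/2) = Inverse-Gamma(7.5, 17.215).
The mode of Inverse-Gamma(a, b) is b/(a+1) = 17.215/8.5 ≈ 2.0253.

σ̂²_MAP = 2.0253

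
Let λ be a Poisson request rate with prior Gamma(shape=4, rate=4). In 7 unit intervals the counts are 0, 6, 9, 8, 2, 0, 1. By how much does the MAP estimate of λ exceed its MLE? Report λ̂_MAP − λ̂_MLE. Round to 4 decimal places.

Σxᵢ = 26. Posterior is Gamma(30, 11); MAP = (30−1)/11 = 29/11 ≈ 2.63636.
MLE = x̄ = 26/7 ≈ 3.71429.
Difference = 29/11 − 26/7 = -83/77 ≈ -1.0779.

MAP − MLE = -1.0779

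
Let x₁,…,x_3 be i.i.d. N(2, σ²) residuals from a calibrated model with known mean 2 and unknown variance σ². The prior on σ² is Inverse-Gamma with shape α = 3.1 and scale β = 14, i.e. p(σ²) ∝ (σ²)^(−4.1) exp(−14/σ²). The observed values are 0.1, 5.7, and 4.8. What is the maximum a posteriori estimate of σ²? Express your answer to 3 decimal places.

Sum of squared deviations about the known mean: SS = (0.1−2)² + (5.7−2)² + (4.8−2)² = 25.14.
The Normal likelihood contributes (σ²)^(−n/2) exp(−SS/(2σ²)), so the posterior is Inverse-Gamma(α + n/2, β + SS/2) = Inverse-Gamma(4.6, 26.57).
The mode of Inverse-Gamma(a, b) is b/(a+1) = 26.57/5.6 ≈ 4.745.

σ̂²_MAP = 4.745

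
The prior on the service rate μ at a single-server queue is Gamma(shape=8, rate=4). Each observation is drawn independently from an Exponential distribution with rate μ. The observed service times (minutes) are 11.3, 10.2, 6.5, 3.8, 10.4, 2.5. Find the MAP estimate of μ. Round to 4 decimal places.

The Exponential(rate=μ) likelihood is ∝ μ^n e^(−μΣtᵢ). Here n = 6 and Σtᵢ = 11.3 + 10.2 + 6.5 + 3.8 + 10.4 + 2.5 = 44.7.
Posterior ∝ μ^7e^(−4μ) · μ^6e^(−44.7μ) = μ^13e^(−48.7μ), i.e. Gamma(14, 48.7).
Mode = (a−1)/b = 13/48.7 ≈ 0.2669.

μ̂_MAP = 0.2669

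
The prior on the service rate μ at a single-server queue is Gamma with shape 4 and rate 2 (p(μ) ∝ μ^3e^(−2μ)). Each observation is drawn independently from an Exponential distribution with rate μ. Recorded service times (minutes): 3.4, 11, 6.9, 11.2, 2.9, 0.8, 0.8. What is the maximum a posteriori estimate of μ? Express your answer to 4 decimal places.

μ̂_MAP = 0.2564

The Exponential(rate=μ) likelihood is ∝ μ^n e^(−μΣtᵢ). Here n = 7 and Σtᵢ = 3.4 + 11 + 6.9 + 11.2 + 2.9 + 0.8 + 0.8 = 37.
Posterior ∝ μ^3e^(−2μ) · μ^7e^(−37μ) = μ^10e^(−39μ), i.e. Gamma(11, 39).
Mode = (a−1)/b = 10/39 ≈ 0.2564.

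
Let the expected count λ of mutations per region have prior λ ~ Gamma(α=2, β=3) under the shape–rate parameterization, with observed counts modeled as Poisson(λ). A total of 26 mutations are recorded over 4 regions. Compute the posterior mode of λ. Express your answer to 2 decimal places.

Σxᵢ = 26, n = 4.
Posterior ∝ λe^(−3λ) · λ^26e^(−4λ) = λ^27e^(−7λ), i.e. Gamma(shape=28, rate=7).
The mode of a Gamma(a, b) with a ≥ 1 (shape–rate) is (a−1)/b = 27/7 ≈ 3.86.

λ̂_MAP = 3.86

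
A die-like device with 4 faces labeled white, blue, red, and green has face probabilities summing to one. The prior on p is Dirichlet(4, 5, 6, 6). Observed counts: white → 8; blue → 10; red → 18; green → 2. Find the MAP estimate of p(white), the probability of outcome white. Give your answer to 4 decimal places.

MAP estimate of p(white) = 0.2000

The posterior is Dirichlet(αᵢ + nᵢ) = Dirichlet(12, 15, 24, 8).
For a Dirichlet(a₁,…,a_K) with all aᵢ > 1, the mode has j-th component (aⱼ − 1)/(Σaᵢ − K).
Here Σaᵢ = 59 and K = 4, so p(white) = (12 − 1)/(59 − 4) = 11/55 ≈ 0.2000.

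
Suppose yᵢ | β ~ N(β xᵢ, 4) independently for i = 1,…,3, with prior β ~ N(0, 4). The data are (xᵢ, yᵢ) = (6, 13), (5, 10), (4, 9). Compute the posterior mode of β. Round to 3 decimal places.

log p(β | y) = −Σ(yᵢ − βxᵢ)²/(2·4) − β²/(2·4) + const.
Setting the derivative to zero: Σxᵢ(yᵢ − βxᵢ)/4 − β/4 = 0, so β = Σxᵢyᵢ / (Σxᵢ² + σ²/τ²).
Σxᵢyᵢ = 6·13 + 5·10 + 4·9 = 164; Σxᵢ² = 77; σ²/τ² = 1.
β̂_MAP = 164 / (77 + 1) = 164/78 ≈ 2.103.

β̂_MAP = 2.103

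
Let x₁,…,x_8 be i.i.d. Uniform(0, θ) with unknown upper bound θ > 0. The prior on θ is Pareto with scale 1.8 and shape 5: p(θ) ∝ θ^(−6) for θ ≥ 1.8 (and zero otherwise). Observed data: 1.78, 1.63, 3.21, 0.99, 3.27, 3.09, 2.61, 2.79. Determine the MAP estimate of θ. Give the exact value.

θ̂_MAP = 3.27

The Uniform(0, θ) likelihood is θ^(−n) for θ ≥ max(xᵢ), zero otherwise. Here max(xᵢ) = 3.27.
Posterior ∝ θ^(−6) · θ^(−8) = θ^(−14) on θ ≥ max(1.8, 3.27) = 3.27.
This density is strictly decreasing in θ, so the posterior mode lies at the lower boundary of the support.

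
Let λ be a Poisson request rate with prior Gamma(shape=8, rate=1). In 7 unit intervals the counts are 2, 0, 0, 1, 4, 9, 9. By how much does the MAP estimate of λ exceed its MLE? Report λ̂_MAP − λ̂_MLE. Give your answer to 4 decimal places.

Σxᵢ = 25. Posterior is Gamma(33, 8); MAP = (33−1)/8 = 32/8 ≈ 4.00000.
MLE = x̄ = 25/7 ≈ 3.57143.
Difference = 32/8 − 25/7 = 3/7 ≈ 0.4286.

MAP − MLE = 0.4286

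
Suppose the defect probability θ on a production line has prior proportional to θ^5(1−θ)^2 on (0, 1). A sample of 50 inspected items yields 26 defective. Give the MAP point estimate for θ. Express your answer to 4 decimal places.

θ̂_MAP = 0.5439

The prior density ∝ θ^5(1−θ)^2 is the kernel of Beta(6, 3).
Data: 26 successes in 50 trials. The binomial likelihood contributes θ^26(1−θ)^24, so the posterior is Beta(6+26, 3+24) = Beta(32, 27).
For Beta(a, b) with a, b > 1 the mode is (a−1)/(a+b−2) = 31/57 ≈ 0.5439.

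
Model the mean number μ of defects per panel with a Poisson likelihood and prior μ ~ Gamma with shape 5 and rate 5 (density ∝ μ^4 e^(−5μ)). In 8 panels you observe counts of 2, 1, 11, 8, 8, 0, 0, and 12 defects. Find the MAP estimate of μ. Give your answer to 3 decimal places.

Σxᵢ = 2+1+11+8+8+0+0+12 = 42, with n = 8.
Posterior ∝ μ^4e^(−5μ) · μ^42e^(−8μ) = μ^46e^(−13μ), i.e. Gamma(shape=47, rate=13).
The mode of a Gamma(a, b) with a ≥ 1 (shape–rate) is (a−1)/b = 46/13 ≈ 3.538.

μ̂_MAP = 3.538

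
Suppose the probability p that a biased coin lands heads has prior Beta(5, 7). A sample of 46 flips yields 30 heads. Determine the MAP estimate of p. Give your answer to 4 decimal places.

Prior: Beta(5, 7).
Data: 30 successes in 46 trials. The binomial likelihood contributes p^30(1−p)^16, so the posterior is Beta(5+30, 7+16) = Beta(35, 23).
For Beta(a, b) with a, b > 1 the mode is (a−1)/(a+b−2) = 34/56 ≈ 0.6071.

p̂_MAP = 0.6071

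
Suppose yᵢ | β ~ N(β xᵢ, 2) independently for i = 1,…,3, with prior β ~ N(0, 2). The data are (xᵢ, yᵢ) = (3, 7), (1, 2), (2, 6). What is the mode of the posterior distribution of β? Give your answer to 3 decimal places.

β̂_MAP = 2.333

log p(β | y) = −Σ(yᵢ − βxᵢ)²/(2·2) − β²/(2·2) + const.
Setting the derivative to zero: Σxᵢ(yᵢ − βxᵢ)/2 − β/2 = 0, so β = Σxᵢyᵢ / (Σxᵢ² + σ²/τ²).
Σxᵢyᵢ = 3·7 + 1·2 + 2·6 = 35; Σxᵢ² = 14; σ²/τ² = 1.
β̂_MAP = 35 / (14 + 1) = 35/15 ≈ 2.333.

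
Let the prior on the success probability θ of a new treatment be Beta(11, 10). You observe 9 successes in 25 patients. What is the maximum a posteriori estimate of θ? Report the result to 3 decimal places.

Prior: Beta(11, 10).
Data: 9 successes in 25 trials. The binomial likelihood contributes θ^9(1−θ)^16, so the posterior is Beta(11+9, 10+16) = Beta(20, 26).
For Beta(a, b) with a, b > 1 the mode is (a−1)/(a+b−2) = 19/44 ≈ 0.432.

θ̂_MAP = 0.432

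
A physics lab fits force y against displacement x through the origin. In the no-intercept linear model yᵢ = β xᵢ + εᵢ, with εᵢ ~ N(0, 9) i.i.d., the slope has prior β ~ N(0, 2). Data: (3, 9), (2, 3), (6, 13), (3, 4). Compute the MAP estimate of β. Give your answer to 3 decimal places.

β̂_MAP = 1.968

log p(β | y) = −Σ(yᵢ − βxᵢ)²/(2·9) − β²/(2·2) + const.
Setting the derivative to zero: Σxᵢ(yᵢ − βxᵢ)/9 − β/2 = 0, so β = Σxᵢyᵢ / (Σxᵢ² + σ²/τ²).
Σxᵢyᵢ = 3·9 + 2·3 + 6·13 + 3·4 = 123; Σxᵢ² = 58; σ²/τ² = 4.5.
β̂_MAP = 123 / (58 + 4.5) = 123/62.5 ≈ 1.968.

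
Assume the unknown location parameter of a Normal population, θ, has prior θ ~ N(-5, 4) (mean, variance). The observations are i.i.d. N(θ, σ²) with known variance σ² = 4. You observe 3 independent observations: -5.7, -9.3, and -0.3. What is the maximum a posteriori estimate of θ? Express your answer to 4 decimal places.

θ̂_MAP = -5.0750

n = 3; x̄ = ((-5.7) + (-9.3) + (-0.3))/3 = -15.3/3 = -5.1.
For a Normal prior and Normal likelihood with known variance, the posterior is Normal; its mode equals its mean, the precision-weighted average.
Prior precision 1/σ₀² = 1/4 = 0.25; data precision n/σ² = 3/4 = 0.75.
θ̂ = (0.25·(-5) + 0.75·(-5.1)) / (0.25 + 0.75) = (-5.075)/1 = -5.0750.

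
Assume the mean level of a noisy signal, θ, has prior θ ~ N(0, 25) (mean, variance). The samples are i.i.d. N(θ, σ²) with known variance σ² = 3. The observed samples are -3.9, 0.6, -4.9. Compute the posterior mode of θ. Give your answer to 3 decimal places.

θ̂_MAP = -2.628

n = 3; x̄ = ((-3.9) + 0.6 + (-4.9))/3 = -8.2/3 = -41/15 ≈ -2.7333.
For a Normal prior and Normal likelihood with known variance, the posterior is Normal; its mode equals its mean, the precision-weighted average.
Prior precision 1/σ₀² = 1/25 = 0.04; data precision n/σ² = 3/3 = 1.
θ̂ = (0.04·0 + 1·(-41/15)) / (0.04 + 1) = (-41/15)/1.04 = -205/78 ≈ -2.628.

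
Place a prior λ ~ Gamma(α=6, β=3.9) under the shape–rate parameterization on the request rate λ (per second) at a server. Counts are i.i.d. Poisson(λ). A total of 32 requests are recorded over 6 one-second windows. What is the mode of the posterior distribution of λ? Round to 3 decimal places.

λ̂_MAP = 3.737

Σxᵢ = 32, n = 6.
Posterior ∝ λ^5e^(−3.9λ) · λ^32e^(−6λ) = λ^37e^(−9.9λ), i.e. Gamma(shape=38, rate=9.9).
The mode of a Gamma(a, b) with a ≥ 1 (shape–rate) is (a−1)/b = 37/9.9 ≈ 3.737.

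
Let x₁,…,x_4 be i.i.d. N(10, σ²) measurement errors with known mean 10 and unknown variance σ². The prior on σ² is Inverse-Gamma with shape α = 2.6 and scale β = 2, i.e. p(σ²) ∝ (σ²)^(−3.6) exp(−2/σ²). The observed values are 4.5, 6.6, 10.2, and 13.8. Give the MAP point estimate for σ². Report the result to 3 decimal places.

σ̂²_MAP = 5.383

Sum of squared deviations about the known mean: SS = (4.5−10)² + (6.6−10)² + (10.2−10)² + (13.8−10)² = 56.29.
The Normal likelihood contributes (σ²)^(−n/2) exp(−SS/(2σ²)), so the posterior is Inverse-Gamma(α + n/2, β + SS/2) = Inverse-Gamma(4.6, 30.145).
The mode of Inverse-Gamma(a, b) is b/(a+1) = 30.145/5.6 ≈ 5.383.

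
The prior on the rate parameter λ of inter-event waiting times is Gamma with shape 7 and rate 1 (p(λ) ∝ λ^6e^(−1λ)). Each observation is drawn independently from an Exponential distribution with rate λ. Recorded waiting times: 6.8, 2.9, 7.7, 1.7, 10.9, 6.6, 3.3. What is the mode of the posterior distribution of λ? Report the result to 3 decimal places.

The Exponential(rate=λ) likelihood is ∝ λ^n e^(−λΣtᵢ). Here n = 7 and Σtᵢ = 6.8 + 2.9 + 7.7 + 1.7 + 10.9 + 6.6 + 3.3 = 39.9.
Posterior ∝ λ^6e^(−1λ) · λ^7e^(−39.9λ) = λ^13e^(−40.9λ), i.e. Gamma(14, 40.9).
Mode = (a−1)/b = 13/40.9 ≈ 0.318.

λ̂_MAP = 0.318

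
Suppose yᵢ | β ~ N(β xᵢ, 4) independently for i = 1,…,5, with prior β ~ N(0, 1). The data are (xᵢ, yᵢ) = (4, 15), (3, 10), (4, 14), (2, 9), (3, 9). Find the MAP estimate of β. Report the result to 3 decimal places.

log p(β | y) = −Σ(yᵢ − βxᵢ)²/(2·4) − β²/(2·1) + const.
Setting the derivative to zero: Σxᵢ(yᵢ − βxᵢ)/4 − β/1 = 0, so β = Σxᵢyᵢ / (Σxᵢ² + σ²/τ²).
Σxᵢyᵢ = 4·15 + 3·10 + 4·14 + 2·9 + 3·9 = 191; Σxᵢ² = 54; σ²/τ² = 4.
β̂_MAP = 191 / (54 + 4) = 191/58 ≈ 3.293.

β̂_MAP = 3.293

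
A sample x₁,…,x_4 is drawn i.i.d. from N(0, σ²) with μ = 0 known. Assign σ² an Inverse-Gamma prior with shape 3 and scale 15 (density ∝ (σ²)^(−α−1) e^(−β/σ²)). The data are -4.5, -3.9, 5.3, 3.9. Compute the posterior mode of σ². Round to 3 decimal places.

Sum of squared deviations about the known mean: SS = (-4.5−0)² + (-3.9−0)² + (5.3−0)² + (3.9−0)² = 78.76.
The Normal likelihood contributes (σ²)^(−n/2) exp(−SS/(2σ²)), so the posterior is Inverse-Gamma(α + n/2, β + SS/2) = Inverse-Gamma(5, 54.38).
The mode of Inverse-Gamma(a, b) is b/(a+1) = 54.38/6 ≈ 9.063.

σ̂²_MAP = 9.063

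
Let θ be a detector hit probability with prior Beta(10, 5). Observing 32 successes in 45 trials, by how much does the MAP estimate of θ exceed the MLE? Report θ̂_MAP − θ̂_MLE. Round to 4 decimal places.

Posterior is Beta(42, 18); MAP = (42−1)/(60−2) = 41/58 ≈ 0.70690.
MLE ignores the prior: θ̂_MLE = k/n = 32/45 ≈ 0.71111.
Difference = 41/58 − 32/45 = -11/2610 ≈ -0.0042.

MAP − MLE = -0.0042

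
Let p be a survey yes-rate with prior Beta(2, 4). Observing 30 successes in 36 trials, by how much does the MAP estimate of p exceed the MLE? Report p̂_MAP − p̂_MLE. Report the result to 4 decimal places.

Posterior is Beta(32, 10); MAP = (32−1)/(42−2) = 31/40 ≈ 0.77500.
MLE ignores the prior: p̂_MLE = k/n = 30/36 ≈ 0.83333.
Difference = 31/40 − 30/36 = -7/120 ≈ -0.0583.

MAP − MLE = -0.0583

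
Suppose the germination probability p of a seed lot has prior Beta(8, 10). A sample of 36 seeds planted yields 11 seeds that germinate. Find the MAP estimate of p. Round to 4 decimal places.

p̂_MAP = 0.3462

Prior: Beta(8, 10).
Data: 11 successes in 36 trials. The binomial likelihood contributes p^11(1−p)^25, so the posterior is Beta(8+11, 10+25) = Beta(19, 35).
For Beta(a, b) with a, b > 1 the mode is (a−1)/(a+b−2) = 18/52 ≈ 0.3462.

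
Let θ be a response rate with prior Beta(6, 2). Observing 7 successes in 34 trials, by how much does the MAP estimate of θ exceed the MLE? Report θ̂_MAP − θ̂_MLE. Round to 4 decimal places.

Posterior is Beta(13, 29); MAP = (13−1)/(42−2) = 12/40 ≈ 0.30000.
MLE ignores the prior: θ̂_MLE = k/n = 7/34 ≈ 0.20588.
Difference = 12/40 − 7/34 = 8/85 ≈ 0.0941.

MAP − MLE = 0.0941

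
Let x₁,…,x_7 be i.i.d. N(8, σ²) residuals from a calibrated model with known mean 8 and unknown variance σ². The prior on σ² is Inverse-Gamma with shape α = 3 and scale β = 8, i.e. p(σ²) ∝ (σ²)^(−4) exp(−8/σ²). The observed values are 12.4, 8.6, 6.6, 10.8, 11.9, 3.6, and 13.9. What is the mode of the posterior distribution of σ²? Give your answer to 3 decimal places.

σ̂²_MAP = 7.660

Sum of squared deviations about the known mean: SS = (12.4−8)² + (8.6−8)² + (6.6−8)² + (10.8−8)² + (11.9−8)² + (3.6−8)² + (13.9−8)² = 98.9.
The Normal likelihood contributes (σ²)^(−n/2) exp(−SS/(2σ²)), so the posterior is Inverse-Gamma(α + n/2, β + SS/2) = Inverse-Gamma(6.5, 57.45).
The mode of Inverse-Gamma(a, b) is b/(a+1) = 57.45/7.5 ≈ 7.660.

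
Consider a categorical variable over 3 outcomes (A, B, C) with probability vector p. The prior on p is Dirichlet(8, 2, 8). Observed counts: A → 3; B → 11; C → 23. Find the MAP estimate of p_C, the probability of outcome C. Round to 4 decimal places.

MAP estimate of p_C = 0.5769

The posterior is Dirichlet(αᵢ + nᵢ) = Dirichlet(11, 13, 31).
For a Dirichlet(a₁,…,a_K) with all aᵢ > 1, the mode has j-th component (aⱼ − 1)/(Σaᵢ − K).
Here Σaᵢ = 55 and K = 3, so p_C = (31 − 1)/(55 − 3) = 30/52 ≈ 0.5769.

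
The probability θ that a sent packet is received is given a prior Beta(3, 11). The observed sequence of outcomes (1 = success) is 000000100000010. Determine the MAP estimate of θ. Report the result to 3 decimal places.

Prior: Beta(3, 11).
Data: 2 successes in 15 trials (from the sequence). The binomial likelihood contributes θ^2(1−θ)^13, so the posterior is Beta(3+2, 11+13) = Beta(5, 24).
For Beta(a, b) with a, b > 1 the mode is (a−1)/(a+b−2) = 4/27 ≈ 0.148.

θ̂_MAP = 0.148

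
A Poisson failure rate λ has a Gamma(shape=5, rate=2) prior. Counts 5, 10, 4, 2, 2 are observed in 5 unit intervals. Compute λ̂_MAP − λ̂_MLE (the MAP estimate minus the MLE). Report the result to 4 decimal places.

MAP − MLE = -0.7429

Σxᵢ = 23. Posterior is Gamma(28, 7); MAP = (28−1)/7 = 27/7 ≈ 3.85714.
MLE = x̄ = 23/5 ≈ 4.60000.
Difference = 27/7 − 23/5 = -26/35 ≈ -0.7429.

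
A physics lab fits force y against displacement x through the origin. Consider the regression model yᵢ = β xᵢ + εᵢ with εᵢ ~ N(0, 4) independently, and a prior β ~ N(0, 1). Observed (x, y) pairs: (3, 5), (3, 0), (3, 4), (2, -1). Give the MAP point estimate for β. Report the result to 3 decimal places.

log p(β | y) = −Σ(yᵢ − βxᵢ)²/(2·4) − β²/(2·1) + const.
Setting the derivative to zero: Σxᵢ(yᵢ − βxᵢ)/4 − β/1 = 0, so β = Σxᵢyᵢ / (Σxᵢ² + σ²/τ²).
Σxᵢyᵢ = 3·5 + 3·0 + 3·4 + 2·(-1) = 25; Σxᵢ² = 31; σ²/τ² = 4.
β̂_MAP = 25 / (31 + 4) = 25/35 ≈ 0.714.

β̂_MAP = 0.714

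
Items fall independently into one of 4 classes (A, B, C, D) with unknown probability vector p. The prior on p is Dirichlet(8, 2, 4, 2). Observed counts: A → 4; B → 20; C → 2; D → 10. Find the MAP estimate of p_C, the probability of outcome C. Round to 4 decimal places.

The posterior is Dirichlet(αᵢ + nᵢ) = Dirichlet(12, 22, 6, 12).
For a Dirichlet(a₁,…,a_K) with all aᵢ > 1, the mode has j-th component (aⱼ − 1)/(Σaᵢ − K).
Here Σaᵢ = 52 and K = 4, so p_C = (6 − 1)/(52 − 4) = 5/48 ≈ 0.1042.

MAP estimate of p_C = 0.1042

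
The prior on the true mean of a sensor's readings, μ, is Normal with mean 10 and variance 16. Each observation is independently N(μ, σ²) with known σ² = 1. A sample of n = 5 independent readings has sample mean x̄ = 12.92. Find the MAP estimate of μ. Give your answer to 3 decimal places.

μ̂_MAP = 12.884

n = 5, x̄ = 12.92.
For a Normal prior and Normal likelihood with known variance, the posterior is Normal; its mode equals its mean, the precision-weighted average.
Prior precision 1/σ₀² = 1/16 = 0.0625; data precision n/σ² = 5/1 = 5.
μ̂ = (0.0625·10 + 5·12.92) / (0.0625 + 5) = 65.225/5.0625 = 5218/405 ≈ 12.884.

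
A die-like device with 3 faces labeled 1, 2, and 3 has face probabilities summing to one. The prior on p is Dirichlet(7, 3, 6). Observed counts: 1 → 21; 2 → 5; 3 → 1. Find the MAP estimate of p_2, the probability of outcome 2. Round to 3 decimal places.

The posterior is Dirichlet(αᵢ + nᵢ) = Dirichlet(28, 8, 7).
For a Dirichlet(a₁,…,a_K) with all aᵢ > 1, the mode has j-th component (aⱼ − 1)/(Σaᵢ − K).
Here Σaᵢ = 43 and K = 3, so p_2 = (8 − 1)/(43 − 3) = 7/40 ≈ 0.175.

MAP estimate: 0.175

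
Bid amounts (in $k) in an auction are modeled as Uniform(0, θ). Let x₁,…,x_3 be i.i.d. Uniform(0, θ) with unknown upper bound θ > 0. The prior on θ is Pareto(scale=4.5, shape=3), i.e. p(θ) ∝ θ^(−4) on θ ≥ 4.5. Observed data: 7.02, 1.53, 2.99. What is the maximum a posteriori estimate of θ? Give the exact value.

The Uniform(0, θ) likelihood is θ^(−n) for θ ≥ max(xᵢ), zero otherwise. Here max(xᵢ) = 7.02.
Posterior ∝ θ^(−4) · θ^(−3) = θ^(−7) on θ ≥ max(4.5, 7.02) = 7.02.
This density is strictly decreasing in θ, so the posterior mode lies at the lower boundary of the support.

θ̂_MAP = 7.02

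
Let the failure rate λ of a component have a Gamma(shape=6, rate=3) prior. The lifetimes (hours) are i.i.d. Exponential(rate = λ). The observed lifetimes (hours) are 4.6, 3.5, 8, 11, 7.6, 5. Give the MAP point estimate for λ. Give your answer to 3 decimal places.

The Exponential(rate=λ) likelihood is ∝ λ^n e^(−λΣtᵢ). Here n = 6 and Σtᵢ = 4.6 + 3.5 + 8 + 11 + 7.6 + 5 = 39.7.
Posterior ∝ λ^5e^(−3λ) · λ^6e^(−39.7λ) = λ^11e^(−42.7λ), i.e. Gamma(12, 42.7).
Mode = (a−1)/b = 11/42.7 ≈ 0.258.

λ̂_MAP = 0.258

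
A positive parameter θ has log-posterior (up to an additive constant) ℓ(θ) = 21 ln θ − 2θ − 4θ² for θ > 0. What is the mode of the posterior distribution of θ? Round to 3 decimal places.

ℓ'(θ) = 21/θ − 2 − 8θ. Setting this to zero and multiplying by θ: 8θ² + 2θ − 21 = 0.
θ = (−2 + √(2² + 4·8·21)) / (2·8) = (−2 + √676) / 16 = (−2 + 26)/16 = 3/2.
ℓ''(θ) = −21/θ² − 8 < 0, confirming a maximum.

θ̂_MAP = 1.500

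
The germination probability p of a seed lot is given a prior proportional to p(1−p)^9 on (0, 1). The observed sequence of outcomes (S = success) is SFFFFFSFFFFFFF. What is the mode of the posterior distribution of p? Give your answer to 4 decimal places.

p̂_MAP = 0.1250

The prior density ∝ p(1−p)^9 is the kernel of Beta(2, 10).
Data: 2 successes in 14 trials (from the sequence). The binomial likelihood contributes p^2(1−p)^12, so the posterior is Beta(2+2, 10+12) = Beta(4, 22).
For Beta(a, b) with a, b > 1 the mode is (a−1)/(a+b−2) = 3/24 ≈ 0.1250.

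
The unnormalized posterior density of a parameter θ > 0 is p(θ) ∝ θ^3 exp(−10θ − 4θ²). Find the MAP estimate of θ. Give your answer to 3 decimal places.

θ̂_MAP = 0.250

ℓ'(θ) = 3/θ − 10 − 8θ. Setting this to zero and multiplying by θ: 8θ² + 10θ − 3 = 0.
θ = (−10 + √(10² + 4·8·3)) / (2·8) = (−10 + √196) / 16 = (−10 + 14)/16 = 1/4.
ℓ''(θ) = −3/θ² − 8 < 0, confirming a maximum.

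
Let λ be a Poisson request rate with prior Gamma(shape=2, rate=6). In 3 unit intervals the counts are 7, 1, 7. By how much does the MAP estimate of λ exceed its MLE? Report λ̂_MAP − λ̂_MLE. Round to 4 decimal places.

MAP − MLE = -3.2222

Σxᵢ = 15. Posterior is Gamma(17, 9); MAP = (17−1)/9 = 16/9 ≈ 1.77778.
MLE = x̄ = 15/3 ≈ 5.00000.
Difference = 16/9 − 15/3 = -29/9 ≈ -3.2222.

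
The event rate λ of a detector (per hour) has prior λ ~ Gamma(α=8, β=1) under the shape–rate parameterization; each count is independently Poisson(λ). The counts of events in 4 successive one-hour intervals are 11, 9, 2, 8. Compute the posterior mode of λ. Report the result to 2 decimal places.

Σxᵢ = 11+9+2+8 = 30, with n = 4.
Posterior ∝ λ^7e^(−1λ) · λ^30e^(−4λ) = λ^37e^(−5λ), i.e. Gamma(shape=38, rate=5).
The mode of a Gamma(a, b) with a ≥ 1 (shape–rate) is (a−1)/b = 37/5 ≈ 7.40.

λ̂_MAP = 7.40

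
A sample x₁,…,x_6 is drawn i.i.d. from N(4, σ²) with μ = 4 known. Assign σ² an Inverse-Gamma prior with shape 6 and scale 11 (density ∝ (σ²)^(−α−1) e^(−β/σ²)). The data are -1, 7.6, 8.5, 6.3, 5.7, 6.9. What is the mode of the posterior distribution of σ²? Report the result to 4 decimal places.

Sum of squared deviations about the known mean: SS = (-1−4)² + (7.6−4)² + (8.5−4)² + (6.3−4)² + (5.7−4)² + (6.9−4)² = 74.8.
The Normal likelihood contributes (σ²)^(−n/2) exp(−SS/(2σ²)), so the posterior is Inverse-Gamma(α + n/2, β + SS/2) = Inverse-Gamma(9, 48.4).
The mode of Inverse-Gamma(a, b) is b/(a+1) = 48.4/10 ≈ 4.8400.

σ̂²_MAP = 4.8400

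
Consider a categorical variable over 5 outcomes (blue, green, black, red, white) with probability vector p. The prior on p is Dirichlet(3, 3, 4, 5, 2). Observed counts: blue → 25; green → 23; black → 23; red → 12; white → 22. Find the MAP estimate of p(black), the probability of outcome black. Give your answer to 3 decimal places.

The posterior is Dirichlet(αᵢ + nᵢ) = Dirichlet(28, 26, 27, 17, 24).
For a Dirichlet(a₁,…,a_K) with all aᵢ > 1, the mode has j-th component (aⱼ − 1)/(Σaᵢ − K).
Here Σaᵢ = 122 and K = 5, so p(black) = (27 − 1)/(122 − 5) = 26/117 ≈ 0.222.

MAP estimate of p(black) = 0.222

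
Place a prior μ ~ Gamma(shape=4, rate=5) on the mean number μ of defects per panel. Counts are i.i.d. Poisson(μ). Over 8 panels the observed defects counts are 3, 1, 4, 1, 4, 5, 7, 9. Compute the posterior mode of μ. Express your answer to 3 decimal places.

Σxᵢ = 3+1+4+1+4+5+7+9 = 34, with n = 8.
Posterior ∝ μ^3e^(−5μ) · μ^34e^(−8μ) = μ^37e^(−13μ), i.e. Gamma(shape=38, rate=13).
The mode of a Gamma(a, b) with a ≥ 1 (shape–rate) is (a−1)/b = 37/13 ≈ 2.846.

μ̂_MAP = 2.846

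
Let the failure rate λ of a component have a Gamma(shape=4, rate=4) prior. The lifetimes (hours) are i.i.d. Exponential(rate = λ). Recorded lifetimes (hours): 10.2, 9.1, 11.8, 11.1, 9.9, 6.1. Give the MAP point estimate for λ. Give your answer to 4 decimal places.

The Exponential(rate=λ) likelihood is ∝ λ^n e^(−λΣtᵢ). Here n = 6 and Σtᵢ = 10.2 + 9.1 + 11.8 + 11.1 + 9.9 + 6.1 = 58.2.
Posterior ∝ λ^3e^(−4λ) · λ^6e^(−58.2λ) = λ^9e^(−62.2λ), i.e. Gamma(10, 62.2).
Mode = (a−1)/b = 9/62.2 ≈ 0.1447.

λ̂_MAP = 0.1447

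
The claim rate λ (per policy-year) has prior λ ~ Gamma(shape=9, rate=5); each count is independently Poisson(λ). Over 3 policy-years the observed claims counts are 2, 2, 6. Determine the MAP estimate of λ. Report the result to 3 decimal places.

Σxᵢ = 2+2+6 = 10, with n = 3.
Posterior ∝ λ^8e^(−5λ) · λ^10e^(−3λ) = λ^18e^(−8λ), i.e. Gamma(shape=19, rate=8).
The mode of a Gamma(a, b) with a ≥ 1 (shape–rate) is (a−1)/b = 18/8 ≈ 2.250.

λ̂_MAP = 2.250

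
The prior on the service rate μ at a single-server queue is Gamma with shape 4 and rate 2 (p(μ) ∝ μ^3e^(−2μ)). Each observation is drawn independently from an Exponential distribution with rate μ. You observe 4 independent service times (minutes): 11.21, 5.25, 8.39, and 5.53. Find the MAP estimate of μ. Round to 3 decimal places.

μ̂_MAP = 0.216

The Exponential(rate=μ) likelihood is ∝ μ^n e^(−μΣtᵢ). Here n = 4 and Σtᵢ = 11.21 + 5.25 + 8.39 + 5.53 = 30.38.
Posterior ∝ μ^3e^(−2μ) · μ^4e^(−30.38μ) = μ^7e^(−32.38μ), i.e. Gamma(8, 32.38).
Mode = (a−1)/b = 7/32.38 ≈ 0.216.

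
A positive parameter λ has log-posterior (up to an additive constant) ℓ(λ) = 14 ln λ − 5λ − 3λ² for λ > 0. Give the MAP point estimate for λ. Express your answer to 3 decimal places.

ℓ'(λ) = 14/λ − 5 − 6λ. Setting this to zero and multiplying by λ: 6λ² + 5λ − 14 = 0.
λ = (−5 + √(5² + 4·6·14)) / (2·6) = (−5 + √361) / 12 = (−5 + 19)/12 = 7/6.
ℓ''(λ) = −14/λ² − 6 < 0, confirming a maximum.

λ̂_MAP = 1.167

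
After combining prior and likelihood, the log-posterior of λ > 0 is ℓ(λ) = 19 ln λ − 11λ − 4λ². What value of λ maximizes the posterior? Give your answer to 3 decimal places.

ℓ'(λ) = 19/λ − 11 − 8λ. Setting this to zero and multiplying by λ: 8λ² + 11λ − 19 = 0.
λ = (−11 + √(11² + 4·8·19)) / (2·8) = (−11 + √729) / 16 = (−11 + 27)/16 = 1.
ℓ''(λ) = −19/λ² − 8 < 0, confirming a maximum.

λ̂_MAP = 1.000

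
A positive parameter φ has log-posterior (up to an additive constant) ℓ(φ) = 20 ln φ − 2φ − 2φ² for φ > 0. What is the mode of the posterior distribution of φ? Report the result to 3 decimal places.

ℓ'(φ) = 20/φ − 2 − 4φ. Setting this to zero and multiplying by φ: 4φ² + 2φ − 20 = 0.
φ = (−2 + √(2² + 4·4·20)) / (2·4) = (−2 + √324) / 8 = (−2 + 18)/8 = 2.
ℓ''(φ) = −20/φ² − 4 < 0, confirming a maximum.

φ̂_MAP = 2.000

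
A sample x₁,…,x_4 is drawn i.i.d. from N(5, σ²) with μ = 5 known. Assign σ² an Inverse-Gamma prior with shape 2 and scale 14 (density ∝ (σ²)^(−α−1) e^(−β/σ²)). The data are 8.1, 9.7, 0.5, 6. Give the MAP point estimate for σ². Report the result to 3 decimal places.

σ̂²_MAP = 8.095

Sum of squared deviations about the known mean: SS = (8.1−5)² + (9.7−5)² + (0.5−5)² + (6−5)² = 52.95.
The Normal likelihood contributes (σ²)^(−n/2) exp(−SS/(2σ²)), so the posterior is Inverse-Gamma(α + n/2, β + SS/2) = Inverse-Gamma(4, 40.475).
The mode of Inverse-Gamma(a, b) is b/(a+1) = 40.475/5 ≈ 8.095.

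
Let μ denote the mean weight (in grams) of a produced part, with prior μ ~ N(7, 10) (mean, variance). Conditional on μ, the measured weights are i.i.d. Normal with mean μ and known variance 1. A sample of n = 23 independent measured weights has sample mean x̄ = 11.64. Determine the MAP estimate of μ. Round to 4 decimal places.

μ̂_MAP = 11.6199

n = 23, x̄ = 11.64.
For a Normal prior and Normal likelihood with known variance, the posterior is Normal; its mode equals its mean, the precision-weighted average.
Prior precision 1/σ₀² = 1/10 = 0.1; data precision n/σ² = 23/1 = 23.
μ̂ = (0.1·7 + 23·11.64) / (0.1 + 23) = 268.42/23.1 = 13421/1155 ≈ 11.6199.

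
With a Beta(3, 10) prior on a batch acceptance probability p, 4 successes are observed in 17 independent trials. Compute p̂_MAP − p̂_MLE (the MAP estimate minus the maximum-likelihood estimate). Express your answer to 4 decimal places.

Posterior is Beta(7, 23); MAP = (7−1)/(30−2) = 6/28 ≈ 0.21429.
MLE ignores the prior: p̂_MLE = k/n = 4/17 ≈ 0.23529.
Difference = 6/28 − 4/17 = -5/238 ≈ -0.0210.

MAP − MLE = -0.0210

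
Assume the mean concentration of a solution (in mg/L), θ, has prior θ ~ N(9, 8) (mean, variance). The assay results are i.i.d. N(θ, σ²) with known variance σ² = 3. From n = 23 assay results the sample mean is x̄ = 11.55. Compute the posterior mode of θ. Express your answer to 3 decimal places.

n = 23, x̄ = 11.55.
For a Normal prior and Normal likelihood with known variance, the posterior is Normal; its mode equals its mean, the precision-weighted average.
Prior precision 1/σ₀² = 1/8 = 0.125; data precision n/σ² = 23/3.
θ̂ = (0.125·9 + (23/3)·11.55) / (0.125 + 23/3) = 89.675/(187/24) = 633/55 ≈ 11.509.

θ̂_MAP = 11.509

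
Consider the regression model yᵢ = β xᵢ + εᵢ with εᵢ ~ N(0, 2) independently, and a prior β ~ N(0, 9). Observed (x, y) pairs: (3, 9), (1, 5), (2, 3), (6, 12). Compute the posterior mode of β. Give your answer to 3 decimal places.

log p(β | y) = −Σ(yᵢ − βxᵢ)²/(2·2) − β²/(2·9) + const.
Setting the derivative to zero: Σxᵢ(yᵢ − βxᵢ)/2 − β/9 = 0, so β = Σxᵢyᵢ / (Σxᵢ² + σ²/τ²).
Σxᵢyᵢ = 3·9 + 1·5 + 2·3 + 6·12 = 110; Σxᵢ² = 50; σ²/τ² = 2/9.
β̂_MAP = 110 / (50 + 2/9) = 110/(452/9) = 495/226 ≈ 2.190.

β̂_MAP = 2.190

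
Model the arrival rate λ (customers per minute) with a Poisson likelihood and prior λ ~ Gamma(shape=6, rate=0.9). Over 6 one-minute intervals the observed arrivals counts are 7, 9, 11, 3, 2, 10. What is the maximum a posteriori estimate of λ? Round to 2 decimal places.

λ̂_MAP = 6.81

Σxᵢ = 7+9+11+3+2+10 = 42, with n = 6.
Posterior ∝ λ^5e^(−0.9λ) · λ^42e^(−6λ) = λ^47e^(−6.9λ), i.e. Gamma(shape=48, rate=6.9).
The mode of a Gamma(a, b) with a ≥ 1 (shape–rate) is (a−1)/b = 47/6.9 ≈ 6.81.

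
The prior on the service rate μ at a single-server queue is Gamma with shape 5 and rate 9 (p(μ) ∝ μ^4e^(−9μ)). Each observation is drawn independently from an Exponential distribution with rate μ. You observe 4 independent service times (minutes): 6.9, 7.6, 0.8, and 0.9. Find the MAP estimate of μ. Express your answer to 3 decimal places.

The Exponential(rate=μ) likelihood is ∝ μ^n e^(−μΣtᵢ). Here n = 4 and Σtᵢ = 6.9 + 7.6 + 0.8 + 0.9 = 16.2.
Posterior ∝ μ^4e^(−9μ) · μ^4e^(−16.2μ) = μ^8e^(−25.2μ), i.e. Gamma(9, 25.2).
Mode = (a−1)/b = 8/25.2 ≈ 0.317.

μ̂_MAP = 0.317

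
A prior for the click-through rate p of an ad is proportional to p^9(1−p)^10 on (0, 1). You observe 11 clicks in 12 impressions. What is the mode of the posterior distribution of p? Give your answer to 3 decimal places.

The prior density ∝ p^9(1−p)^10 is the kernel of Beta(10, 11).
Data: 11 successes in 12 trials. The binomial likelihood contributes p^11(1−p)^1, so the posterior is Beta(10+11, 11+1) = Beta(21, 12).
For Beta(a, b) with a, b > 1 the mode is (a−1)/(a+b−2) = 20/31 ≈ 0.645.

p̂_MAP = 0.645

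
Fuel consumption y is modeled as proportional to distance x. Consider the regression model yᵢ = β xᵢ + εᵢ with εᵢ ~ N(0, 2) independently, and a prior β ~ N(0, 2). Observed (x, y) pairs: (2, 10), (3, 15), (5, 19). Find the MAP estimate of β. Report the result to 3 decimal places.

β̂_MAP = 4.103

log p(β | y) = −Σ(yᵢ − βxᵢ)²/(2·2) − β²/(2·2) + const.
Setting the derivative to zero: Σxᵢ(yᵢ − βxᵢ)/2 − β/2 = 0, so β = Σxᵢyᵢ / (Σxᵢ² + σ²/τ²).
Σxᵢyᵢ = 2·10 + 3·15 + 5·19 = 160; Σxᵢ² = 38; σ²/τ² = 1.
β̂_MAP = 160 / (38 + 1) = 160/39 ≈ 4.103.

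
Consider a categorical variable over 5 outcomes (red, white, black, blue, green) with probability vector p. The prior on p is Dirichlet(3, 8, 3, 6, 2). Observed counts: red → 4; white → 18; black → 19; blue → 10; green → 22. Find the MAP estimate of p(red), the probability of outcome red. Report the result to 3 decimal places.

The posterior is Dirichlet(αᵢ + nᵢ) = Dirichlet(7, 26, 22, 16, 24).
For a Dirichlet(a₁,…,a_K) with all aᵢ > 1, the mode has j-th component (aⱼ − 1)/(Σaᵢ − K).
Here Σaᵢ = 95 and K = 5, so p(red) = (7 − 1)/(95 − 5) = 6/90 ≈ 0.067.

MAP estimate of p(red) = 0.067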